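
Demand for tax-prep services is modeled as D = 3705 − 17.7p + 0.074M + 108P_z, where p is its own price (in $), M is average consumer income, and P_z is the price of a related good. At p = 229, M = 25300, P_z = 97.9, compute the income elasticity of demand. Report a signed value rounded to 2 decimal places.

At the given values, D = 3705 − 17.7(229) + 0.074(25300) + 108(97.9) = 12097.1.
∂D/∂M = 0.074.
E = (0.074) × (25300/12097.1) = 0.1547…

0.15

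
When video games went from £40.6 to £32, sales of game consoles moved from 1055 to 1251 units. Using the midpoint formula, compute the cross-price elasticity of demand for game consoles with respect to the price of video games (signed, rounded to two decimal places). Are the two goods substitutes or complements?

-0.72; complements

%ΔQ_{game consoles} = (1251 − 1055)/avg = 196/1153 = 0.169991…
%ΔP_{video games} = (32 − 40.6)/avg = -8.6/36.3 = -0.236914…
E_cross = (196/1153) / (-8.6/36.3) = -0.7175…
E_cross < 0 ⇒ the goods are complements.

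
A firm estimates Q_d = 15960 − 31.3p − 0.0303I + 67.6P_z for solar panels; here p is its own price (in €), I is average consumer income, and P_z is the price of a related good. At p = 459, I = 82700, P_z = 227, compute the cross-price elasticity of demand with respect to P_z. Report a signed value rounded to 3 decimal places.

1.063

At the given values, Q_d = 15960 − 31.3(459) − 0.0303(82700) + 67.6(227) = 14432.69.
∂Q_d/∂P_z = 67.6.
E = (67.6) × (227/14432.69) = 1.06322…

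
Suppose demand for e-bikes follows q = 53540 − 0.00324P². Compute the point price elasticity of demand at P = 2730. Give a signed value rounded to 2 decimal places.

-1.64

dq/dP = −2·0.00324·P = -17.6904. At P = 2730, q = 29392.604.
Ed = (dq/dP)·(P/q) = (-17.6904) × (2730/29392.604) = -1.6430…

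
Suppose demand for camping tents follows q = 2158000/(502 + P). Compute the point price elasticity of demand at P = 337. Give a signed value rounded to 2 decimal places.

-0.40

dq/dP = −2158000/(502 + P)² = -3.06568. At P = 337, q = 2572.11.
Ed = (dq/dP)·(P/q) = (-3.06568) × (337/2572.11) = -0.4016…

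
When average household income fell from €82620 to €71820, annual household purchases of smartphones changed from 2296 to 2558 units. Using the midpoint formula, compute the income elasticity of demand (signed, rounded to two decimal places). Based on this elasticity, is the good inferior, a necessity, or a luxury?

%ΔQ = (2558 − 2296)/[( 2296 + 2558)/2] = 262/2427 = 0.107952…
%ΔIncome = (71820 − 82620)/[( 82620 + 71820)/2] = -10800/77220 = -0.139860…
E_income = (262/2427) / (-10800/77220) = -0.7718…
E_income < 0 ⇒ inferior good.

-0.77; inferior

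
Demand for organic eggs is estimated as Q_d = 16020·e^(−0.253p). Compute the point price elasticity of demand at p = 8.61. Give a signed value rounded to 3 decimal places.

-2.178

dQ_d/dp = −0.253·Q_d = -458.93. At p = 8.61, Q_d = 1813.95.
Ed = (dQ_d/dp)·(p/Q_d) = (-458.93) × (8.61/1813.95) = -2.17833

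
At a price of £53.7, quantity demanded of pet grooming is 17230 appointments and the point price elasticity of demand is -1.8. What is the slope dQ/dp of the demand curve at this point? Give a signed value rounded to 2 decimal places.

Ed = (dQ/dp)·(p/Q) ⇒ dQ/dp = Ed·Q/p = (-1.8)·17230/53.7 = -577.5418…

-577.54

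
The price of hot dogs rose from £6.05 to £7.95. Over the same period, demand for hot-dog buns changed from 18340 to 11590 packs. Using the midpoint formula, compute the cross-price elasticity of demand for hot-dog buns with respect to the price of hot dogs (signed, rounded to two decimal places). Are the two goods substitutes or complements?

%ΔQ_{hot-dog buns} = (11590 − 18340)/avg = -6750/14965 = -0.451052…
%ΔP_{hot dogs} = (7.95 − 6.05)/avg = 1.9/7 = 0.271428…
E_cross = (-6750/14965) / (1.9/7) = -1.6617…
E_cross < 0 ⇒ the goods are complements.

-1.66; complements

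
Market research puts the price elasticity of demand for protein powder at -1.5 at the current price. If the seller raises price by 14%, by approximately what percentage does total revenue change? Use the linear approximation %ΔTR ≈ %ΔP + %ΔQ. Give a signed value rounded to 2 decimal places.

-7.00%

%ΔQ ≈ Ed × %ΔP = (-1.5) × (+14%) = -21.0000%
%ΔTR ≈ %ΔP + %ΔQ = (+14%) + (-21.0000%) = -7.0000%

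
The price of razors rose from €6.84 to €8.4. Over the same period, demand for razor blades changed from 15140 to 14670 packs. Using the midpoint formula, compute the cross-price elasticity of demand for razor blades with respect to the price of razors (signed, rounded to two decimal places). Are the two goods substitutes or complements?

%ΔQ_{razor blades} = (14670 − 15140)/avg = -470/14905 = -0.031533…
%ΔP_{razors} = (8.4 − 6.84)/avg = 1.56/7.62 = 0.204724…
E_cross = (-470/14905) / (1.56/7.62) = -0.1540…
E_cross < 0 ⇒ the goods are complements.

-0.15; complements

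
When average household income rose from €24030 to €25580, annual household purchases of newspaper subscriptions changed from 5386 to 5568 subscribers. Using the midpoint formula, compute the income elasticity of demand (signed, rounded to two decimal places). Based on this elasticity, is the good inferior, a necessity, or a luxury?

0.53; necessity

%ΔQ = (5568 − 5386)/[( 5386 + 5568)/2] = 182/5477 = 0.033229…
%ΔIncome = (25580 − 24030)/[( 24030 + 25580)/2] = 1550/24805 = 0.062487…
E_income = (182/5477) / (1550/24805) = 0.5317…
0 < E_income < 1 ⇒ normal good, necessity.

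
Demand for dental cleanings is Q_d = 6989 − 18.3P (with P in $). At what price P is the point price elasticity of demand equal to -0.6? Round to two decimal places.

143.22

Ed = −18.3P/(6989 − 18.3P). Set this equal to -0.6:
18.3P = 0.6·(6989 − 18.3P) ⇒ 18.3P(1 + 0.6) = 0.6·6989
P = 0.6·6989 / (18.3·1.6) = 143.2172…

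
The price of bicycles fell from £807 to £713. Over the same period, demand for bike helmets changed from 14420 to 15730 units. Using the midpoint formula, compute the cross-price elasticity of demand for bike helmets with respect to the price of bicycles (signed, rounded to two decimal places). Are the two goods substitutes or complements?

-0.70; complements

%ΔQ_{bike helmets} = (15730 − 14420)/avg = 1310/15075 = 0.086898…
%ΔP_{bicycles} = (713 − 807)/avg = -94/760 = -0.123684…
E_cross = (1310/15075) / (-94/760) = -0.7025…
E_cross < 0 ⇒ the goods are complements.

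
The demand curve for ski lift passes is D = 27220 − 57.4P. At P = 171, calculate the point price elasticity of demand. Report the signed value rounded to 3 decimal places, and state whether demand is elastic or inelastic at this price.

dD/dP = −57.4. At P = 171, D = 27220 − 57.4(171) = 17404.6.
Ed = (dD/dP)·(P/D) = −57.4 × (171/17404.6) = -0.56395…
|Ed| = 0.564 < 1, so demand is inelastic.

-0.564; inelastic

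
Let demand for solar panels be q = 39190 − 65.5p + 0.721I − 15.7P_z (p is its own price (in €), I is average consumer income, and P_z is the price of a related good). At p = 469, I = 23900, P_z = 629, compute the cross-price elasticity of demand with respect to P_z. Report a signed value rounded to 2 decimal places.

-0.62

At the given values, q = 39190 − 65.5(469) + 0.721(23900) − 15.7(629) = 15827.1.
∂q/∂P_z = -15.7.
E = (-15.7) × (629/15827.1) = -0.6239…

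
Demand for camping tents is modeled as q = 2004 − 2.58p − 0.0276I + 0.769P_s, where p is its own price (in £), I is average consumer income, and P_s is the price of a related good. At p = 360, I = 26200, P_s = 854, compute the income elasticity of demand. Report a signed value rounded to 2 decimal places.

-0.72

At the given values, q = 2004 − 2.58(360) − 0.0276(26200) + 0.769(854) = 1008.806.
∂q/∂I = -0.0276.
E = (-0.0276) × (26200/1008.806) = -0.7168…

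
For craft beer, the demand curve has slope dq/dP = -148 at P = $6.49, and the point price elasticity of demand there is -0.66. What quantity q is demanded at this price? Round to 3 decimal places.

Ed = (dq/dP)·(P/q) ⇒ q = (dq/dP)·P/Ed = (-148)·6.49/(-0.66) = 1455.33333…

1455.333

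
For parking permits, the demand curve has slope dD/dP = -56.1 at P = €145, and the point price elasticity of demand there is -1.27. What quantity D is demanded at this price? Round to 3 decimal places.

Ed = (dD/dP)·(P/D) ⇒ D = (dD/dP)·P/Ed = (-56.1)·145/(-1.27) = 6405.11811…

6405.118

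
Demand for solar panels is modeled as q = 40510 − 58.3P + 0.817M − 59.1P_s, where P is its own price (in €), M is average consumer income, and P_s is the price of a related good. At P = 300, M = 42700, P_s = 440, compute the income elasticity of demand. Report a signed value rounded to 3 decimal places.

1.094

At the given values, q = 40510 − 58.3(300) + 0.817(42700) − 59.1(440) = 31901.9.
∂q/∂M = 0.817.
E = (0.817) × (42700/31901.9) = 1.09353…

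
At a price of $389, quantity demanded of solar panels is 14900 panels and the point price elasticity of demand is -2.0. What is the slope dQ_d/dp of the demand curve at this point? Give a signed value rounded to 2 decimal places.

Ed = (dQ_d/dp)·(p/Q_d) ⇒ dQ_d/dp = Ed·Q_d/p = (-2.0)·14900/389 = -76.6066…

-76.61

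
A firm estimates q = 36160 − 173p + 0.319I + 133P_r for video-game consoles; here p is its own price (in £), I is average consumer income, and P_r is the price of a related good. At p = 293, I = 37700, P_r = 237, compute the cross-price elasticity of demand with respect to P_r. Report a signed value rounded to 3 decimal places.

1.086

At the given values, q = 36160 − 173(293) + 0.319(37700) + 133(237) = 29018.3.
∂q/∂P_r = 133.
E = (133) × (237/29018.3) = 1.08624…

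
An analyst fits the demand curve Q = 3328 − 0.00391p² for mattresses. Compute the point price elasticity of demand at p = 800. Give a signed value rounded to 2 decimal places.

dQ/dp = −2·0.00391·p = -6.256. At p = 800, Q = 825.6.
Ed = (dQ/dp)·(p/Q) = (-6.256) × (800/825.6) = -6.0620…

-6.06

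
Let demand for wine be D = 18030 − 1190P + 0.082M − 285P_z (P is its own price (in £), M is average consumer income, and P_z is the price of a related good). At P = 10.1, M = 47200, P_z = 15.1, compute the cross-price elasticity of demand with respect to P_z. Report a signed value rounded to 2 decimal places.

At the given values, D = 18030 − 1190(10.1) + 0.082(47200) − 285(15.1) = 5577.9.
∂D/∂P_z = -285.
E = (-285) × (15.1/5577.9) = -0.7715…

-0.77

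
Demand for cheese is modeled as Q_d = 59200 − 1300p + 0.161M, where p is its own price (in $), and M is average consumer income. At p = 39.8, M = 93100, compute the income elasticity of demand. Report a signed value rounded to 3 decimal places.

0.668

At the given values, Q_d = 59200 − 1300(39.8) + 0.161(93100) = 22449.1.
∂Q_d/∂M = 0.161.
E = (0.161) × (93100/22449.1) = 0.66769…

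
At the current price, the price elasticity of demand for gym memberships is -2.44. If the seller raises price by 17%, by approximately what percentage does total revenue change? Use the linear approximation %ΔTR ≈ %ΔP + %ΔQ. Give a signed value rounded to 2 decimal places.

%ΔQ ≈ Ed × %ΔP = (-2.44) × (+17%) = -41.4800%
%ΔTR ≈ %ΔP + %ΔQ = (+17%) + (-41.4800%) = -24.4800%

-24.48%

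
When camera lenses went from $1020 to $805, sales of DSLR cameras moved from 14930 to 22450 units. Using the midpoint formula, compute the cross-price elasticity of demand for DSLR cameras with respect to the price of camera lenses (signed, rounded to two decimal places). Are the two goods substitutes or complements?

%ΔQ_{DSLR cameras} = (22450 − 14930)/avg = 7520/18690 = 0.402354…
%ΔP_{camera lenses} = (805 − 1020)/avg = -215/912.5 = -0.235616…
E_cross = (7520/18690) / (-215/912.5) = -1.7076…
E_cross < 0 ⇒ the goods are complements.

-1.71; complements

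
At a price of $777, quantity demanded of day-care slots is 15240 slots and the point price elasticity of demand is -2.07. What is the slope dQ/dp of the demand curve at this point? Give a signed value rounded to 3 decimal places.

-40.601

Ed = (dQ/dp)·(p/Q) ⇒ dQ/dp = Ed·Q/p = (-2.07)·15240/777 = -40.60077…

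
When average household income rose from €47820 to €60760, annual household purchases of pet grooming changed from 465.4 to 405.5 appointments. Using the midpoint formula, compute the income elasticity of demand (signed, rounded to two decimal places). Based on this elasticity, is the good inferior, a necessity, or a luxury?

-0.58; inferior

%ΔQ = (405.5 − 465.4)/[( 465.4 + 405.5)/2] = -59.9/435.45 = -0.137558…
%ΔIncome = (60760 − 47820)/[( 47820 + 60760)/2] = 12940/54290 = 0.238349…
E_income = (-59.9/435.45) / (12940/54290) = -0.5771…
E_income < 0 ⇒ inferior good.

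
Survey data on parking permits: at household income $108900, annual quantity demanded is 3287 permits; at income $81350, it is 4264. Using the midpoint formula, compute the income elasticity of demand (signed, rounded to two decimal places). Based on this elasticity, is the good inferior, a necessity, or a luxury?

%ΔQ = (4264 − 3287)/[( 3287 + 4264)/2] = 977/3775.5 = 0.258773…
%ΔIncome = (81350 − 108900)/[( 108900 + 81350)/2] = -27550/95125 = -0.289618…
E_income = (977/3775.5) / (-27550/95125) = -0.8934…
E_income < 0 ⇒ inferior good.

-0.89; inferior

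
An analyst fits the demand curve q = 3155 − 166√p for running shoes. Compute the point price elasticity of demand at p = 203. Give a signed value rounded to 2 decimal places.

dq/dp = −166/(2√p) = -5.82546. At p = 203, q = 789.864.
Ed = (dq/dp)·(p/q) = (-5.82546) × (203/789.864) = -1.4971…

-1.50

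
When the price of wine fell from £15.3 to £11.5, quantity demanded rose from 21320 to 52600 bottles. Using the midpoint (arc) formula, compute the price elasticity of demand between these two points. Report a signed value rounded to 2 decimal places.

%ΔQ = (52600 − 21320) / [(21320 + 52600)/2] = 31280/36960 = 0.846320…
%ΔP = (11.5 − 15.3) / [(15.3 + 11.5)/2] = -3.8/13.4 = -0.283582…
Arc Ed = %ΔQ / %ΔP = (31280/36960) / (-3.8/13.4) = -2.9843…

-2.98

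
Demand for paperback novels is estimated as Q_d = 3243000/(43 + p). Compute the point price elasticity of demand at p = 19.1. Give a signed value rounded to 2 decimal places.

dQ_d/dp = −3243000/(43 + p)² = -840.938. At p = 19.1, Q_d = 52222.2.
Ed = (dQ_d/dp)·(p/Q_d) = (-840.938) × (19.1/52222.2) = -0.3075…

-0.31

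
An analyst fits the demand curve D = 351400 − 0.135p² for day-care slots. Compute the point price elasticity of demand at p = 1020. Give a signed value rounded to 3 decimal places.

-1.332

dD/dp = −2·0.135·p = -275.4. At p = 1020, D = 210946.
Ed = (dD/dp)·(p/D) = (-275.4) × (1020/210946) = -1.33165…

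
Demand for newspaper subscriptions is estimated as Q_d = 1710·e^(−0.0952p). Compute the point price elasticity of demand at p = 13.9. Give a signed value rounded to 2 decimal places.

-1.32

dQ_d/dp = −0.0952·Q_d = -43.3451. At p = 13.9, Q_d = 455.306.
Ed = (dQ_d/dp)·(p/Q_d) = (-43.3451) × (13.9/455.306) = -1.3232…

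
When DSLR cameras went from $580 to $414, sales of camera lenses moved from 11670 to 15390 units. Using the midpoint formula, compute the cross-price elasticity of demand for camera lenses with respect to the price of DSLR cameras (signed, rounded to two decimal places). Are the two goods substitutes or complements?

-0.82; complements

%ΔQ_{camera lenses} = (15390 − 11670)/avg = 3720/13530 = 0.274944…
%ΔP_{DSLR cameras} = (414 − 580)/avg = -166/497 = -0.334004…
E_cross = (3720/13530) / (-166/497) = -0.8231…
E_cross < 0 ⇒ the goods are complements.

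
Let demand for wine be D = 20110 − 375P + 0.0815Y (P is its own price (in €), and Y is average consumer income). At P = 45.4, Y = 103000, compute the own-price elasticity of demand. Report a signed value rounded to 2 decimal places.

-1.48

At the given values, D = 20110 − 375(45.4) + 0.0815(103000) = 11479.5.
∂D/∂P = −375.
E = (-375) × (45.4/11479.5) = -1.4830…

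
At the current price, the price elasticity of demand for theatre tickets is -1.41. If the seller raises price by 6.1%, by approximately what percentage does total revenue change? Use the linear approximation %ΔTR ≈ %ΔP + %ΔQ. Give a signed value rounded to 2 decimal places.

%ΔQ ≈ Ed × %ΔP = (-1.41) × (+6.1%) = -8.6010%
%ΔTR ≈ %ΔP + %ΔQ = (+6.1%) + (-8.6010%) = -2.5010%

-2.50%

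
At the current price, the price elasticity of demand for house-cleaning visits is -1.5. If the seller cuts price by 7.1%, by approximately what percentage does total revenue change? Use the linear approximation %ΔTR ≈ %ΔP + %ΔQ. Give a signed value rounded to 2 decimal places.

%ΔQ ≈ Ed × %ΔP = (-1.5) × (-7.1%) = +10.6500%
%ΔTR ≈ %ΔP + %ΔQ = (-7.1%) + (+10.6500%) = +3.5500%

+3.55%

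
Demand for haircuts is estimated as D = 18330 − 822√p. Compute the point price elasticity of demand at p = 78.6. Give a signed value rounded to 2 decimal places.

dD/dp = −822/(2√p) = -46.3586. At p = 78.6, D = 11042.4.
Ed = (dD/dp)·(p/D) = (-46.3586) × (78.6/11042.4) = -0.3299…

-0.33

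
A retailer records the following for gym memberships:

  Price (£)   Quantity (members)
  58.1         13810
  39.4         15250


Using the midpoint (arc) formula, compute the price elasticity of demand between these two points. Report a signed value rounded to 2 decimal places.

-0.26

%ΔQ = (15250 − 13810) / [(13810 + 15250)/2] = 1440/14530 = 0.099105…
%ΔP = (39.4 − 58.1) / [(58.1 + 39.4)/2] = -18.7/48.75 = -0.383589…
Arc Ed = %ΔQ / %ΔP = (1440/14530) / (-18.7/48.75) = -0.2583…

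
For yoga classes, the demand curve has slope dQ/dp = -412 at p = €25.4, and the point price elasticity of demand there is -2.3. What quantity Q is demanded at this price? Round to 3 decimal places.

4549.913

Ed = (dQ/dp)·(p/Q) ⇒ Q = (dQ/dp)·p/Ed = (-412)·25.4/(-2.3) = 4549.91304…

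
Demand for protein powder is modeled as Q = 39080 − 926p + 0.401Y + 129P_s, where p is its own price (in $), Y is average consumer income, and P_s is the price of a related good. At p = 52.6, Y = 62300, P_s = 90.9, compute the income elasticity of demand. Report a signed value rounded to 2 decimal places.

At the given values, Q = 39080 − 926(52.6) + 0.401(62300) + 129(90.9) = 27080.8.
∂Q/∂Y = 0.401.
E = (0.401) × (62300/27080.8) = 0.9225…

0.92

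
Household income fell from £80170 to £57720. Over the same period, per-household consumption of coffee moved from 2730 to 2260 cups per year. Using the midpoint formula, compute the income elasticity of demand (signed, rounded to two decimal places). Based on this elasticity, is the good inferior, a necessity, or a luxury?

%ΔQ = (2260 − 2730)/[( 2730 + 2260)/2] = -470/2495 = -0.188376…
%ΔIncome = (57720 − 80170)/[( 80170 + 57720)/2] = -22450/68945 = -0.325621…
E_income = (-470/2495) / (-22450/68945) = 0.5785…
0 < E_income < 1 ⇒ normal good, necessity.

0.58; necessity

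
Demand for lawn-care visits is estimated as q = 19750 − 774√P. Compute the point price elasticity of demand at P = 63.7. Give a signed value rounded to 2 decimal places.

dq/dP = −774/(2√P) = -48.4888. At P = 63.7, q = 13572.5.
Ed = (dq/dP)·(P/q) = (-48.4888) × (63.7/13572.5) = -0.2275…

-0.23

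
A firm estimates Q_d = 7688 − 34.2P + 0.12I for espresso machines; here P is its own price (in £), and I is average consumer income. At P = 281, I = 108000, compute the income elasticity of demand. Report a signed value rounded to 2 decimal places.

1.17

At the given values, Q_d = 7688 − 34.2(281) + 0.12(108000) = 11037.8.
∂Q_d/∂I = 0.12.
E = (0.12) × (108000/11037.8) = 1.1741…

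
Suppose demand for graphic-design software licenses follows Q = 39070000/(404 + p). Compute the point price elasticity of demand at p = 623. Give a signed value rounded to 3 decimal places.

-0.607

dQ/dp = −39070000/(404 + p)² = -37.0427. At p = 623, Q = 38042.8.
Ed = (dQ/dp)·(p/Q) = (-37.0427) × (623/38042.8) = -0.60662…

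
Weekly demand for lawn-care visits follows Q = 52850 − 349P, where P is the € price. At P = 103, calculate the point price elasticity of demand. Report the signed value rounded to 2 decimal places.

-2.13

dQ/dP = −349. At P = 103, Q = 52850 − 349(103) = 16903.
Ed = (dQ/dP)·(P/Q) = −349 × (103/16903) = -2.1266…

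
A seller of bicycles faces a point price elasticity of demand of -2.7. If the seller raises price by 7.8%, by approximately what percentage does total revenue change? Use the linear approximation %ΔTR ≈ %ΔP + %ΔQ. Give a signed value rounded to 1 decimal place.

%ΔQ ≈ Ed × %ΔP = (-2.7) × (+7.8%) = -21.0600%
%ΔTR ≈ %ΔP + %ΔQ = (+7.8%) + (-21.0600%) = -13.2600%

-13.3%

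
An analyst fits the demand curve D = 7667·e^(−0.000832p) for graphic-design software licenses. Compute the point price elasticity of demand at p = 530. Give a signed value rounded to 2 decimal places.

dD/dp = −0.000832·D = -4.10433. At p = 530, D = 4933.09.
Ed = (dD/dp)·(p/D) = (-4.10433) × (530/4933.09) = -0.4409…

-0.44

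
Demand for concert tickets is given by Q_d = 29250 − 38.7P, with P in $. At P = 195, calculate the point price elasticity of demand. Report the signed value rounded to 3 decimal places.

dQ_d/dP = −38.7. At P = 195, Q_d = 29250 − 38.7(195) = 21703.5.
Ed = (dQ_d/dP)·(P/Q_d) = −38.7 × (195/21703.5) = -0.34770…

-0.348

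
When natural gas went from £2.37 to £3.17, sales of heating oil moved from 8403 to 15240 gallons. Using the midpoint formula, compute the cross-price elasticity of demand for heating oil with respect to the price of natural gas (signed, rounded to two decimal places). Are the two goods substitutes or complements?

%ΔQ_{heating oil} = (15240 − 8403)/avg = 6837/11821.5 = 0.578353…
%ΔP_{natural gas} = (3.17 − 2.37)/avg = 0.8/2.77 = 0.288808…
E_cross = (6837/11821.5) / (0.8/2.77) = 2.0025…
E_cross > 0 ⇒ the goods are substitutes.

2.00; substitutes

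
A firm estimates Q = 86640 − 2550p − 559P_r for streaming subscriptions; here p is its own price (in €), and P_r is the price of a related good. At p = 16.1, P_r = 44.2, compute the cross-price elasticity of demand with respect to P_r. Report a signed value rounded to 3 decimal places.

At the given values, Q = 86640 − 2550(16.1) − 559(44.2) = 20877.2.
∂Q/∂P_r = -559.
E = (-559) × (44.2/20877.2) = -1.18348…

-1.183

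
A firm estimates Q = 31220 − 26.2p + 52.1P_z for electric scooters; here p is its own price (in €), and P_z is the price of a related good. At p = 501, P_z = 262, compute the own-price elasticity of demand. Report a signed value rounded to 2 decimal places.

At the given values, Q = 31220 − 26.2(501) + 52.1(262) = 31744.
∂Q/∂p = −26.2.
E = (-26.2) × (501/31744) = -0.4135…

-0.41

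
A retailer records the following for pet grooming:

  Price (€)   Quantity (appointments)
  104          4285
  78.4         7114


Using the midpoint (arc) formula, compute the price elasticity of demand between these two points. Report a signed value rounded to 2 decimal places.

%ΔQ = (7114 − 4285) / [(4285 + 7114)/2] = 2829/5699.5 = 0.496359…
%ΔP = (78.4 − 104) / [(104 + 78.4)/2] = -25.6/91.2 = -0.280701…
Arc Ed = %ΔQ / %ΔP = (2829/5699.5) / (-25.6/91.2) = -1.7682…

-1.77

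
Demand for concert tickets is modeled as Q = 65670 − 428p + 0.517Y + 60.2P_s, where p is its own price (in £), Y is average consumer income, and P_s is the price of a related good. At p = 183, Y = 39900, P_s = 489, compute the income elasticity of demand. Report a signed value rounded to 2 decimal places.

At the given values, Q = 65670 − 428(183) + 0.517(39900) + 60.2(489) = 37412.1.
∂Q/∂Y = 0.517.
E = (0.517) × (39900/37412.1) = 0.5513…

0.55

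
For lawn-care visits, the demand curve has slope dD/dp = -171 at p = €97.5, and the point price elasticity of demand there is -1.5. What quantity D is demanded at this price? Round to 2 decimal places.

11115.00

Ed = (dD/dp)·(p/D) ⇒ D = (dD/dp)·p/Ed = (-171)·97.5/(-1.5) = 11115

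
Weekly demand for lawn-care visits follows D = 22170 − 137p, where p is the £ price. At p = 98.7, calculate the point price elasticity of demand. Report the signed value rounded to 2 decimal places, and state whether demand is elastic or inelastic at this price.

dD/dp = −137. At p = 98.7, D = 22170 − 137(98.7) = 8648.1.
Ed = (dD/dp)·(p/D) = −137 × (98.7/8648.1) = -1.5635…
|Ed| = 1.56 > 1, so demand is elastic.

-1.56; elastic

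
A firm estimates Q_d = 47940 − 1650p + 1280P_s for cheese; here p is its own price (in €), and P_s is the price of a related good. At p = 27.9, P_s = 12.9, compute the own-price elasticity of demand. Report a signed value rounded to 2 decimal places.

-2.50

At the given values, Q_d = 47940 − 1650(27.9) + 1280(12.9) = 18417.
∂Q_d/∂p = −1650.
E = (-1650) × (27.9/18417) = -2.4995…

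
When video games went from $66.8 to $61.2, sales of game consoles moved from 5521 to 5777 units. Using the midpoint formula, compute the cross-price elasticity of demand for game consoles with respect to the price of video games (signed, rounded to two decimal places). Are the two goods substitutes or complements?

%ΔQ_{game consoles} = (5777 − 5521)/avg = 256/5649 = 0.045317…
%ΔP_{video games} = (61.2 − 66.8)/avg = -5.6/64 = -0.0875
E_cross = (256/5649) / (-5.6/64) = -0.5179…
E_cross < 0 ⇒ the goods are complements.

-0.52; complements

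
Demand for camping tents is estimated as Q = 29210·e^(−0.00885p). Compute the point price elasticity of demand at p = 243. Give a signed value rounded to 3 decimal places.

-2.151

dQ/dp = −0.00885·Q = -30.0956. At p = 243, Q = 3400.63.
Ed = (dQ/dp)·(p/Q) = (-30.0956) × (243/3400.63) = -2.15055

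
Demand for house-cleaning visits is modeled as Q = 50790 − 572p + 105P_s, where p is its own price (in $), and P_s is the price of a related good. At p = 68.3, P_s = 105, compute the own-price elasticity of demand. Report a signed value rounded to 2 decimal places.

At the given values, Q = 50790 − 572(68.3) + 105(105) = 22747.4.
∂Q/∂p = −572.
E = (-572) × (68.3/22747.4) = -1.7174…

-1.72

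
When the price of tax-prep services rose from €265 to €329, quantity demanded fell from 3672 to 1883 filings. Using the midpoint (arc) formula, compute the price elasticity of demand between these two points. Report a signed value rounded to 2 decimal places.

-2.99

%ΔQ = (1883 − 3672) / [(3672 + 1883)/2] = -1789/2777.5 = -0.644104…
%ΔP = (329 − 265) / [(265 + 329)/2] = 64/297 = 0.215488…
Arc Ed = %ΔQ / %ΔP = (-1789/2777.5) / (64/297) = -2.9890…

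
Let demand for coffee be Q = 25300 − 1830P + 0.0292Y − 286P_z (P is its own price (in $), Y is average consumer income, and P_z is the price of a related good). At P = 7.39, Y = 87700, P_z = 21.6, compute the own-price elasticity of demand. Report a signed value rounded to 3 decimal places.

At the given values, Q = 25300 − 1830(7.39) + 0.0292(87700) − 286(21.6) = 8159.54.
∂Q/∂P = −1830.
E = (-1830) × (7.39/8159.54) = -1.65740…

-1.657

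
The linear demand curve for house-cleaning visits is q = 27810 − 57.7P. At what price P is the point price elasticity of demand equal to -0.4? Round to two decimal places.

137.71

Ed = −57.7P/(27810 − 57.7P). Set this equal to -0.4:
57.7P = 0.4·(27810 − 57.7P) ⇒ 57.7P(1 + 0.4) = 0.4·27810
P = 0.4·27810 / (57.7·1.4) = 137.7073…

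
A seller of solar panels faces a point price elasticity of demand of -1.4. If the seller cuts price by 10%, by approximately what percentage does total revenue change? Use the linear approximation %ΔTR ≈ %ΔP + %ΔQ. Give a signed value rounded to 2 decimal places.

%ΔQ ≈ Ed × %ΔP = (-1.4) × (-10%) = +14.0000%
%ΔTR ≈ %ΔP + %ΔQ = (-10%) + (+14.0000%) = +4.0000%

+4.00%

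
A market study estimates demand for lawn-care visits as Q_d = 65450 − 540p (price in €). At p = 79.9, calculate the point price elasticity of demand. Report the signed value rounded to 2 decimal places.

-1.93

dQ_d/dp = −540. At p = 79.9, Q_d = 65450 − 540(79.9) = 22304.
Ed = (dQ_d/dp)·(p/Q_d) = −540 × (79.9/22304) = -1.9344…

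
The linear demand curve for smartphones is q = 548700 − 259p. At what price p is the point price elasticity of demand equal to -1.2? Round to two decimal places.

Ed = −259p/(548700 − 259p). Set this equal to -1.2:
259p = 1.2·(548700 − 259p) ⇒ 259p(1 + 1.2) = 1.2·548700
p = 1.2·548700 / (259·2.2) = 1155.5633…

1155.56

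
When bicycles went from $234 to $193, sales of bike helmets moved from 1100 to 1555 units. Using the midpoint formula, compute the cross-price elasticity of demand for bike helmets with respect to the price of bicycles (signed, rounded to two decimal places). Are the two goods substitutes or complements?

%ΔQ_{bike helmets} = (1555 − 1100)/avg = 455/1327.5 = 0.342749…
%ΔP_{bicycles} = (193 − 234)/avg = -41/213.5 = -0.192037…
E_cross = (455/1327.5) / (-41/213.5) = -1.7848…
E_cross < 0 ⇒ the goods are complements.

-1.78; complements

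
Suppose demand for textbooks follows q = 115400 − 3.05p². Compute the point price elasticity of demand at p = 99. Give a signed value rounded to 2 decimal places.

-0.70

dq/dp = −2·3.05·p = -603.9. At p = 99, q = 85506.95.
Ed = (dq/dp)·(p/q) = (-603.9) × (99/85506.95) = -0.6991…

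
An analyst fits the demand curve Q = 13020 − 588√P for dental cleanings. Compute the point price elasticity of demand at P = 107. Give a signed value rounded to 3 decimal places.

-0.438

dQ/dP = −588/(2√P) = -28.4221. At P = 107, Q = 6937.68.
Ed = (dQ/dP)·(P/Q) = (-28.4221) × (107/6937.68) = -0.43835…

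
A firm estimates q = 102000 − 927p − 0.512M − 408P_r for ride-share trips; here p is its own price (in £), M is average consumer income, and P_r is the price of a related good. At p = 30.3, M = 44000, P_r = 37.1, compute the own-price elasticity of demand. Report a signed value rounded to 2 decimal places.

At the given values, q = 102000 − 927(30.3) − 0.512(44000) − 408(37.1) = 36247.1.
∂q/∂p = −927.
E = (-927) × (30.3/36247.1) = -0.7749…

-0.77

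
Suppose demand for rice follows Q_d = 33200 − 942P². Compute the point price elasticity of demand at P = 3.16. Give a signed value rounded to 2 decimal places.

dQ_d/dP = −2·942·P = -5953.44. At P = 3.16, Q_d = 23793.5648.
Ed = (dQ_d/dP)·(P/Q_d) = (-5953.44) × (3.16/23793.5648) = -0.7906…

-0.79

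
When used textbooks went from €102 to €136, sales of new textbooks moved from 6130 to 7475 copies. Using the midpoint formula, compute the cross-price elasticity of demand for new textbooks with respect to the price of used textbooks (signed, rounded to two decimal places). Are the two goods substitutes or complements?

0.69; substitutes

%ΔQ_{new textbooks} = (7475 − 6130)/avg = 1345/6802.5 = 0.197721…
%ΔP_{used textbooks} = (136 − 102)/avg = 34/119 = 0.285714…
E_cross = (1345/6802.5) / (34/119) = 0.6920…
E_cross > 0 ⇒ the goods are substitutes.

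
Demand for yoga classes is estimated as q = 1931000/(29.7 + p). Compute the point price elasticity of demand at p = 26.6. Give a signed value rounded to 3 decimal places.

dq/dp = −1931000/(29.7 + p)² = -609.208. At p = 26.6, q = 34298.4.
Ed = (dq/dp)·(p/q) = (-609.208) × (26.6/34298.4) = -0.47246…

-0.472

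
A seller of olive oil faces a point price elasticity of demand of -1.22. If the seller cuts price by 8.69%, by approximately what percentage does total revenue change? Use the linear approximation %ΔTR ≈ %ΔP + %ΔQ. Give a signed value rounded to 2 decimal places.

+1.91%

%ΔQ ≈ Ed × %ΔP = (-1.22) × (-8.69%) = +10.6018%
%ΔTR ≈ %ΔP + %ΔQ = (-8.69%) + (+10.6018%) = +1.9118%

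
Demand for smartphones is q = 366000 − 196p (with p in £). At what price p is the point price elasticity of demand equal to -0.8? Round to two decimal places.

829.93

Ed = −196p/(366000 − 196p). Set this equal to -0.8:
196p = 0.8·(366000 − 196p) ⇒ 196p(1 + 0.8) = 0.8·366000
p = 0.8·366000 / (196·1.8) = 829.9319…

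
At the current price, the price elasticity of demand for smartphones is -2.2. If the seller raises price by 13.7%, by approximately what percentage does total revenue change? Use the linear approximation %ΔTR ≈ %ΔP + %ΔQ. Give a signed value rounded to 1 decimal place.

%ΔQ ≈ Ed × %ΔP = (-2.2) × (+13.7%) = -30.1400%
%ΔTR ≈ %ΔP + %ΔQ = (+13.7%) + (-30.1400%) = -16.4400%

-16.4%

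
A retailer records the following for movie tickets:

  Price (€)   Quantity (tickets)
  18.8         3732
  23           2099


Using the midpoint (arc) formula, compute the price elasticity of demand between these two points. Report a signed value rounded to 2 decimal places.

%ΔQ = (2099 − 3732) / [(3732 + 2099)/2] = -1633/2915.5 = -0.560109…
%ΔP = (23 − 18.8) / [(18.8 + 23)/2] = 4.2/20.9 = 0.200956…
Arc Ed = %ΔQ / %ΔP = (-1633/2915.5) / (4.2/20.9) = -2.7872…

-2.79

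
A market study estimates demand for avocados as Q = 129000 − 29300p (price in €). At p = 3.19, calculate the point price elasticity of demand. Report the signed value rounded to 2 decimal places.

dQ/dp = −29300. At p = 3.19, Q = 129000 − 29300(3.19) = 35533.
Ed = (dQ/dp)·(p/Q) = −29300 × (3.19/35533) = -2.6304…

-2.63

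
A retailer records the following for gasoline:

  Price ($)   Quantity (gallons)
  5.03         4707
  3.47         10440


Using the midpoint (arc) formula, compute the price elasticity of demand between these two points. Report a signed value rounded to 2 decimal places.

%ΔQ = (10440 − 4707) / [(4707 + 10440)/2] = 5733/7573.5 = 0.756981…
%ΔP = (3.47 − 5.03) / [(5.03 + 3.47)/2] = -1.56/4.25 = -0.367058…
Arc Ed = %ΔQ / %ΔP = (5733/7573.5) / (-1.56/4.25) = -2.0622…

-2.06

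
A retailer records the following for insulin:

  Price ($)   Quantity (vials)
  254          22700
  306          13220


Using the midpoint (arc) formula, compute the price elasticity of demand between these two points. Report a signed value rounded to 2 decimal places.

-2.84

%ΔQ = (13220 − 22700) / [(22700 + 13220)/2] = -9480/17960 = -0.527839…
%ΔP = (306 − 254) / [(254 + 306)/2] = 52/280 = 0.185714…
Arc Ed = %ΔQ / %ΔP = (-9480/17960) / (52/280) = -2.8422…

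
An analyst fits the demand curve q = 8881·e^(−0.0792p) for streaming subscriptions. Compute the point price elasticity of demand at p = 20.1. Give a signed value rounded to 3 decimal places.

-1.592

dq/dp = −0.0792·q = -143.161. At p = 20.1, q = 1807.59.
Ed = (dq/dp)·(p/q) = (-143.161) × (20.1/1807.59) = -1.59192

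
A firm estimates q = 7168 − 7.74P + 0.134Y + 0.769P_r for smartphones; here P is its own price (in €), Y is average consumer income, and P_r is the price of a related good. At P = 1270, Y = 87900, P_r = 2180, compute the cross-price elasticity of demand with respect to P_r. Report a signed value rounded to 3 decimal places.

At the given values, q = 7168 − 7.74(1270) + 0.134(87900) + 0.769(2180) = 10793.22.
∂q/∂P_r = 0.769.
E = (0.769) × (2180/10793.22) = 0.15532…

0.155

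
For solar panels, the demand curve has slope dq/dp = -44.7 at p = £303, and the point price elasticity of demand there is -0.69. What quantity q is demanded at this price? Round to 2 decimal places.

19629.13

Ed = (dq/dp)·(p/q) ⇒ q = (dq/dp)·p/Ed = (-44.7)·303/(-0.69) = 19629.1304…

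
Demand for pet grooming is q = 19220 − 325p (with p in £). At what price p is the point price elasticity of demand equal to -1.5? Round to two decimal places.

35.48

Ed = −325p/(19220 − 325p). Set this equal to -1.5:
325p = 1.5·(19220 − 325p) ⇒ 325p(1 + 1.5) = 1.5·19220
p = 1.5·19220 / (325·2.5) = 35.4830…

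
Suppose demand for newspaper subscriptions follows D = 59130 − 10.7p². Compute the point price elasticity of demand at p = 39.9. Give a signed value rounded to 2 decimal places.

dD/dp = −2·10.7·p = -853.86. At p = 39.9, D = 42095.493.
Ed = (dD/dp)·(p/D) = (-853.86) × (39.9/42095.493) = -0.8093…

-0.81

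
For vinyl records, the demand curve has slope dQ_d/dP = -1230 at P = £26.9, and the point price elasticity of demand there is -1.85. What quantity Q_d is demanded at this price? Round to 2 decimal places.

Ed = (dQ_d/dP)·(P/Q_d) ⇒ Q_d = (dQ_d/dP)·P/Ed = (-1230)·26.9/(-1.85) = 17884.8648…

17884.86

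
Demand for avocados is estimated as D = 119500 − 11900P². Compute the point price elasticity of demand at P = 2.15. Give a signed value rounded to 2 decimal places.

-1.71

dD/dP = −2·11900·P = -51170. At P = 2.15, D = 64492.25.
Ed = (dD/dP)·(P/D) = (-51170) × (2.15/64492.25) = -1.7058…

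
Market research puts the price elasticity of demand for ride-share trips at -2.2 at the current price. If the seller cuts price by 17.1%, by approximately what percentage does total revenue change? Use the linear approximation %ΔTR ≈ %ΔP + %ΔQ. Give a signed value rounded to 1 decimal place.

+20.5%

%ΔQ ≈ Ed × %ΔP = (-2.2) × (-17.1%) = +37.6200%
%ΔTR ≈ %ΔP + %ΔQ = (-17.1%) + (+37.6200%) = +20.5200%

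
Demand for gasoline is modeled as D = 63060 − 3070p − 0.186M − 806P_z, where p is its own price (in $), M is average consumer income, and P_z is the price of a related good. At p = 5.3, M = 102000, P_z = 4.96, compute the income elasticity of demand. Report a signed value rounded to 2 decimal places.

-0.80

At the given values, D = 63060 − 3070(5.3) − 0.186(102000) − 806(4.96) = 23819.24.
∂D/∂M = -0.186.
E = (-0.186) × (102000/23819.24) = -0.7964…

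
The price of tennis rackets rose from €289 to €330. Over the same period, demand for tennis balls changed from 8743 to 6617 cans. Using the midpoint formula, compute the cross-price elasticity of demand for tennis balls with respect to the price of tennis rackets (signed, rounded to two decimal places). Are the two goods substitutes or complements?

%ΔQ_{tennis balls} = (6617 − 8743)/avg = -2126/7680 = -0.276822…
%ΔP_{tennis rackets} = (330 − 289)/avg = 41/309.5 = 0.132471…
E_cross = (-2126/7680) / (41/309.5) = -2.0896…
E_cross < 0 ⇒ the goods are complements.

-2.09; complements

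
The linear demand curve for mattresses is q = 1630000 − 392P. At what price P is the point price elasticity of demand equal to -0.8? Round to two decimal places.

Ed = −392P/(1630000 − 392P). Set this equal to -0.8:
392P = 0.8·(1630000 − 392P) ⇒ 392P(1 + 0.8) = 0.8·1630000
P = 0.8·1630000 / (392·1.8) = 1848.0725…

1848.07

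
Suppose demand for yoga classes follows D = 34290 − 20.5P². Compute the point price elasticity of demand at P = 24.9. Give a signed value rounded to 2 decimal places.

-1.18

dD/dP = −2·20.5·P = -1020.9. At P = 24.9, D = 21579.795.
Ed = (dD/dP)·(P/D) = (-1020.9) × (24.9/21579.795) = -1.1779…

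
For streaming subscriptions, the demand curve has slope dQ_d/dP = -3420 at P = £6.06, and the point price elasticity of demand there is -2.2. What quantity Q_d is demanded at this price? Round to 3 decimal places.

9420.545

Ed = (dQ_d/dP)·(P/Q_d) ⇒ Q_d = (dQ_d/dP)·P/Ed = (-3420)·6.06/(-2.2) = 9420.54545…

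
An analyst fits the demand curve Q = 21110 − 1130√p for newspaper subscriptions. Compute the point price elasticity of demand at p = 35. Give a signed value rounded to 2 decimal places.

-0.23

dQ/dp = −1130/(2√p) = -95.5024. At p = 35, Q = 14424.8.
Ed = (dQ/dp)·(p/Q) = (-95.5024) × (35/14424.8) = -0.2317…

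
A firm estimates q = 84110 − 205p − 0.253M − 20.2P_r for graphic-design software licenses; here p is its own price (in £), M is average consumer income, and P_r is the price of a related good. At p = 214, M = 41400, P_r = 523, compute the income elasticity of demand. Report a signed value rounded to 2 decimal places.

At the given values, q = 84110 − 205(214) − 0.253(41400) − 20.2(523) = 19201.2.
∂q/∂M = -0.253.
E = (-0.253) × (41400/19201.2) = -0.5454…

-0.55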